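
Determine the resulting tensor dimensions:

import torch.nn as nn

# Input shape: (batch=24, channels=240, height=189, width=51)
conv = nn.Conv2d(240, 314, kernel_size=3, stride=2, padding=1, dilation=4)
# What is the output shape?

Input shape: (24, 240, 189, 51)
Output shape: (24, 314, 92, 23)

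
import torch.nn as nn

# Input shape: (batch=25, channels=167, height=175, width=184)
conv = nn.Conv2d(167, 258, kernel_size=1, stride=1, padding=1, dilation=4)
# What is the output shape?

Input shape: (25, 167, 175, 184)
Output shape: (25, 258, 177, 186)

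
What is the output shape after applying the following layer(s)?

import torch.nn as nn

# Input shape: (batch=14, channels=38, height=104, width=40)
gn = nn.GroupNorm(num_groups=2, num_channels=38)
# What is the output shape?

Input shape: (14, 38, 104, 40)
Output shape: (14, 38, 104, 40)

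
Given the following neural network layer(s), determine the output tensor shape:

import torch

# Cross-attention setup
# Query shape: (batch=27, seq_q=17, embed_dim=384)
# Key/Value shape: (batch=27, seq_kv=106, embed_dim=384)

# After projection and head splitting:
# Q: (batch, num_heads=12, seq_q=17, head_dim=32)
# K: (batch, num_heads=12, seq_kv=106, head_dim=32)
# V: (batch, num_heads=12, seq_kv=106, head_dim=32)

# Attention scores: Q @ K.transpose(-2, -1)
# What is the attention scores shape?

Input shape: (27, 17, 384)
Output shape: (27, 12, 17, 106)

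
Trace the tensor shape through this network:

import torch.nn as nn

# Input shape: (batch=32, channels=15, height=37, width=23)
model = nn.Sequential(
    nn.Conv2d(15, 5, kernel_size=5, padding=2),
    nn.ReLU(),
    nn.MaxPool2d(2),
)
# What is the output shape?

Input shape: (32, 15, 37, 23)
  -> after Conv2d: (32, 5, 37, 23)
  -> after ReLU: (32, 5, 37, 23)
Output shape: (32, 5, 18, 11)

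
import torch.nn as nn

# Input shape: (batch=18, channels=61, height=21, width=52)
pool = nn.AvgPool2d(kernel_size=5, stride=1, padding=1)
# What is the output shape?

Input shape: (18, 61, 21, 52)
Output shape: (18, 61, 19, 50)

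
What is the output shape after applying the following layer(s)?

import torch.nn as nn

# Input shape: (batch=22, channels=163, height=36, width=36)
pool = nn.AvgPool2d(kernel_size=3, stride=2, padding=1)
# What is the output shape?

Input shape: (22, 163, 36, 36)
Output shape: (22, 163, 18, 18)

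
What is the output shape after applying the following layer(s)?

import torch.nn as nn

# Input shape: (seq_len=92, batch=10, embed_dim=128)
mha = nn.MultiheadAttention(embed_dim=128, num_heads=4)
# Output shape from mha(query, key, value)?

Input shape: (92, 10, 128)
Output shape: (92, 10, 128)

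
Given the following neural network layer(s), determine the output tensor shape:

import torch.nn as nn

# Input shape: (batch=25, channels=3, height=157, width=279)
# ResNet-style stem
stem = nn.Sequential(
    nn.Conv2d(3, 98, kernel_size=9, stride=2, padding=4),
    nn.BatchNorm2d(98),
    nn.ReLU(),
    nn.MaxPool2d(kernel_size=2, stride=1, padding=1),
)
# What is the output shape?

Input shape: (25, 3, 157, 279)
  -> after Conv2d 9x9 stride=2: (25, 98, 79, 140)
Output shape: (25, 98, 80, 141)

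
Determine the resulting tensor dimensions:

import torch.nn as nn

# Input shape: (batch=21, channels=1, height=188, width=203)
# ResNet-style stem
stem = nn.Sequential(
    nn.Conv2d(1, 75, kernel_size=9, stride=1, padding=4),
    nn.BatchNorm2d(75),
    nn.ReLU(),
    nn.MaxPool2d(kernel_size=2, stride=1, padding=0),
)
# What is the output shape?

Input shape: (21, 1, 188, 203)
  -> after Conv2d 9x9 stride=1: (21, 75, 188, 203)
Output shape: (21, 75, 187, 202)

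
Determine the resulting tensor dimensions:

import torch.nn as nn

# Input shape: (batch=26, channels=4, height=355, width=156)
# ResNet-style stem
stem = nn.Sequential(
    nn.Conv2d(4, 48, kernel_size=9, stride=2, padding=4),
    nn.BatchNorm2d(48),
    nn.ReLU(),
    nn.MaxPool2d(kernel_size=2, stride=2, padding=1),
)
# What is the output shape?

Input shape: (26, 4, 355, 156)
  -> after Conv2d 9x9 stride=2: (26, 48, 178, 78)
Output shape: (26, 48, 90, 40)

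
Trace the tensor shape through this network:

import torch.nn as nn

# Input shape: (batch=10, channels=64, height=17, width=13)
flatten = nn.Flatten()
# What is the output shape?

Input shape: (10, 64, 17, 13)
Output shape: (10, 14144)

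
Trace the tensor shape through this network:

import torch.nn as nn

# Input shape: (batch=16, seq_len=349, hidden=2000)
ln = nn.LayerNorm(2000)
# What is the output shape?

Input shape: (16, 349, 2000)
Output shape: (16, 349, 2000)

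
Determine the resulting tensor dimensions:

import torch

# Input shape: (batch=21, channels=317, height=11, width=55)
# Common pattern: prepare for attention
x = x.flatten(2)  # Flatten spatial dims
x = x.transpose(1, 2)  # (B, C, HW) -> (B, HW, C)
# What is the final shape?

Input shape: (21, 317, 11, 55)
  -> after flatten(2): (21, 317, 605)
Output shape: (21, 605, 317)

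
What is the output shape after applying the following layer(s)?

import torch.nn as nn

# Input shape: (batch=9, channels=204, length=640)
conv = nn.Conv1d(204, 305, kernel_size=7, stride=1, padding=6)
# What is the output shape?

Input shape: (9, 204, 640)
Output shape: (9, 305, 646)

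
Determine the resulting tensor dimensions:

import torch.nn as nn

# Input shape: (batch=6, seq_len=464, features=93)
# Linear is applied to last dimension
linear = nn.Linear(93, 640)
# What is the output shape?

Input shape: (6, 464, 93)
Output shape: (6, 464, 640)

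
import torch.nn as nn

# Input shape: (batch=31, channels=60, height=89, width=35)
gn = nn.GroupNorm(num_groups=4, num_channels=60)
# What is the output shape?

Input shape: (31, 60, 89, 35)
Output shape: (31, 60, 89, 35)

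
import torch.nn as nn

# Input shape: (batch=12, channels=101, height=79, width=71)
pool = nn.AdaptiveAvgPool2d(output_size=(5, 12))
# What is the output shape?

Input shape: (12, 101, 79, 71)
Output shape: (12, 101, 5, 12)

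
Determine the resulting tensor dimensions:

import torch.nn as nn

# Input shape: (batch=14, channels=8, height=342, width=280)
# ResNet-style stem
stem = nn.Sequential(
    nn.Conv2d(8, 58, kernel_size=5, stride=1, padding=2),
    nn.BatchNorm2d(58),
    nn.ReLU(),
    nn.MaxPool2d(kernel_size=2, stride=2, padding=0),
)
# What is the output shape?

Input shape: (14, 8, 342, 280)
  -> after Conv2d 5x5 stride=1: (14, 58, 342, 280)
Output shape: (14, 58, 171, 140)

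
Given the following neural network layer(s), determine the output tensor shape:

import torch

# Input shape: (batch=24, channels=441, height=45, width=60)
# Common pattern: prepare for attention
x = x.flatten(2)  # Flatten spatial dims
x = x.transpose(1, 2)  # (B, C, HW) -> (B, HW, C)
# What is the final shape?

Input shape: (24, 441, 45, 60)
  -> after flatten(2): (24, 441, 2700)
Output shape: (24, 2700, 441)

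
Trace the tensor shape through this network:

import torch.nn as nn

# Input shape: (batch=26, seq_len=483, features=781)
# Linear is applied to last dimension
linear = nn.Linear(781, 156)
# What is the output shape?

Input shape: (26, 483, 781)
Output shape: (26, 483, 156)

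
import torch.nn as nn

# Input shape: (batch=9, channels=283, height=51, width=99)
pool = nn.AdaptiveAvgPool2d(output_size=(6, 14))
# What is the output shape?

Input shape: (9, 283, 51, 99)
Output shape: (9, 283, 6, 14)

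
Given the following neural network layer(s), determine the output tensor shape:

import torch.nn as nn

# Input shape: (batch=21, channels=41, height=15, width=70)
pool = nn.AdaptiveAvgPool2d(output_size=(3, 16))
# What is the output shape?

Input shape: (21, 41, 15, 70)
Output shape: (21, 41, 3, 16)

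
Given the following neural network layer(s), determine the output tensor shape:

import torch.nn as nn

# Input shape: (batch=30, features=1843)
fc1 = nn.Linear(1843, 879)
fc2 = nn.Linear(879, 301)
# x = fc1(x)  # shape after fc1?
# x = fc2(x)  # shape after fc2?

Input shape: (30, 1843)
  -> after fc1: (30, 879)
Output shape: (30, 301)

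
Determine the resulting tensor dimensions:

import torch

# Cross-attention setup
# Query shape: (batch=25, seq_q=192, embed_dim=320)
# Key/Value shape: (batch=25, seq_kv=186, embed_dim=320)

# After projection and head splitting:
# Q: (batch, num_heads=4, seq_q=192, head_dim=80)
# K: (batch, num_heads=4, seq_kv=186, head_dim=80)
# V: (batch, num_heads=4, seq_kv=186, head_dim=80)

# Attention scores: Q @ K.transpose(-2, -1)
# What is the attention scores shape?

Input shape: (25, 192, 320)
Output shape: (25, 4, 192, 186)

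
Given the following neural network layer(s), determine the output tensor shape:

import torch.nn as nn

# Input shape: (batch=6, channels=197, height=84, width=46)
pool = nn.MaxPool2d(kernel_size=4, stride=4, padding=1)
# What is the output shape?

Input shape: (6, 197, 84, 46)
Output shape: (6, 197, 21, 12)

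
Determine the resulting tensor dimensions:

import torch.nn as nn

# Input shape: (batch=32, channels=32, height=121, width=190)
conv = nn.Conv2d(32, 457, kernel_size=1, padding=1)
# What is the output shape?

Input shape: (32, 32, 121, 190)
Output shape: (32, 457, 123, 192)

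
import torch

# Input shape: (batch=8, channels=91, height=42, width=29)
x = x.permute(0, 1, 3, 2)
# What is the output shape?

Input shape: (8, 91, 42, 29)
Output shape: (8, 91, 29, 42)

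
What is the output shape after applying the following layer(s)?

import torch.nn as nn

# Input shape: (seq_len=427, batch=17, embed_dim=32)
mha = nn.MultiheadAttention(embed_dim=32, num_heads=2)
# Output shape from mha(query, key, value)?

Input shape: (427, 17, 32)
Output shape: (427, 17, 32)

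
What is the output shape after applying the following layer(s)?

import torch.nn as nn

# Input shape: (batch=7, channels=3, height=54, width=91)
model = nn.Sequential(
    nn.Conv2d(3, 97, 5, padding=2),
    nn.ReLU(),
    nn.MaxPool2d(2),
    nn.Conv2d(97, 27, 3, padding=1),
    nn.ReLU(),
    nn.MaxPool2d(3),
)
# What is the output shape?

Input shape: (7, 3, 54, 91)
  -> after first Conv2d: (7, 97, 54, 91)
  -> after first MaxPool2d: (7, 97, 27, 45)
  -> after second Conv2d: (7, 27, 27, 45)
Output shape: (7, 27, 9, 15)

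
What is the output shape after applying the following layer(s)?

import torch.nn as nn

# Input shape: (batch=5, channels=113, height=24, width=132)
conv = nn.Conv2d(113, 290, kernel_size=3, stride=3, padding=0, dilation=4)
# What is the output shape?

Input shape: (5, 113, 24, 132)
Output shape: (5, 290, 6, 42)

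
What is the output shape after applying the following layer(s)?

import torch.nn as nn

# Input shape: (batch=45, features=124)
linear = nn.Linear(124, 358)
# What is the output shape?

Input shape: (45, 124)
Output shape: (45, 358)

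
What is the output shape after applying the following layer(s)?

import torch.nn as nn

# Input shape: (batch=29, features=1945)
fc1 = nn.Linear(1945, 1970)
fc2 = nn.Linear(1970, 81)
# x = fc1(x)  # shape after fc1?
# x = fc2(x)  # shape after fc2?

Input shape: (29, 1945)
  -> after fc1: (29, 1970)
Output shape: (29, 81)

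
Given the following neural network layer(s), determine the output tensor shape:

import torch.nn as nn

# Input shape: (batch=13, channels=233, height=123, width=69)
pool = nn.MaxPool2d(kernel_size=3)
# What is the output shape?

Input shape: (13, 233, 123, 69)
Output shape: (13, 233, 41, 23)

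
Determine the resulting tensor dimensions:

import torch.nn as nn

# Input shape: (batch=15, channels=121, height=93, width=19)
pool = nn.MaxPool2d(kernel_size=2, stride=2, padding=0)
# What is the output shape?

Input shape: (15, 121, 93, 19)
Output shape: (15, 121, 46, 9)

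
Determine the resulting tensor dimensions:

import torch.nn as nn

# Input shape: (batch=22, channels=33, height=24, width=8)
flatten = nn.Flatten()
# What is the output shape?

Input shape: (22, 33, 24, 8)
Output shape: (22, 6336)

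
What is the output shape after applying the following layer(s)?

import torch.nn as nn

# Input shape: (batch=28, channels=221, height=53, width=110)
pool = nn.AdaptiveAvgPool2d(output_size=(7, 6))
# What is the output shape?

Input shape: (28, 221, 53, 110)
Output shape: (28, 221, 7, 6)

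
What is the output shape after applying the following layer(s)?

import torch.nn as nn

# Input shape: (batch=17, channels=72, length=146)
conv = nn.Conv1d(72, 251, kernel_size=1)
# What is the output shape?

Input shape: (17, 72, 146)
Output shape: (17, 251, 146)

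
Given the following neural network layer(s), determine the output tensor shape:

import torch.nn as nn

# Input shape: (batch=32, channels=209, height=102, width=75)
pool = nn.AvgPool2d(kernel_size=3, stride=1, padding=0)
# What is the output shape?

Input shape: (32, 209, 102, 75)
Output shape: (32, 209, 100, 73)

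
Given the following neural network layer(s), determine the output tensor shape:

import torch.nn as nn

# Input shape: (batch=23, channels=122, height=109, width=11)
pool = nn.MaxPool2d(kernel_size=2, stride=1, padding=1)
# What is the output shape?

Input shape: (23, 122, 109, 11)
Output shape: (23, 122, 110, 12)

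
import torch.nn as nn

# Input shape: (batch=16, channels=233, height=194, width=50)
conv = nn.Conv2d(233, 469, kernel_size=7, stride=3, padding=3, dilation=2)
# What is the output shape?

Input shape: (16, 233, 194, 50)
Output shape: (16, 469, 63, 15)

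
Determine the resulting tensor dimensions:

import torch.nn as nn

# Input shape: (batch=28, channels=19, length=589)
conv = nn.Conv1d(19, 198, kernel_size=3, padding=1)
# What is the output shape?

Input shape: (28, 19, 589)
Output shape: (28, 198, 589)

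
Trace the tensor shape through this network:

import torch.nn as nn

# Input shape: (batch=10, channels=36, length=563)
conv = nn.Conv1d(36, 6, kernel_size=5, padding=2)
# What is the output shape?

Input shape: (10, 36, 563)
Output shape: (10, 6, 563)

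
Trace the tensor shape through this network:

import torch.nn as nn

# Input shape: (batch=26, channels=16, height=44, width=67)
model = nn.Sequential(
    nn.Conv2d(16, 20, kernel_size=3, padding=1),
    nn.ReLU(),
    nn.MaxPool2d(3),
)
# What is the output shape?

Input shape: (26, 16, 44, 67)
  -> after Conv2d: (26, 20, 44, 67)
  -> after ReLU: (26, 20, 44, 67)
Output shape: (26, 20, 14, 22)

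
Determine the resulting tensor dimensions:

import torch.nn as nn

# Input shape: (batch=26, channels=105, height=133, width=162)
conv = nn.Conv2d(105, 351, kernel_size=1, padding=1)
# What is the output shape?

Input shape: (26, 105, 133, 162)
Output shape: (26, 351, 135, 164)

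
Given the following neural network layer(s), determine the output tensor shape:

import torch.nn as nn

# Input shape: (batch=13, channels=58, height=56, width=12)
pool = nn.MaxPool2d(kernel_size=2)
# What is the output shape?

Input shape: (13, 58, 56, 12)
Output shape: (13, 58, 28, 6)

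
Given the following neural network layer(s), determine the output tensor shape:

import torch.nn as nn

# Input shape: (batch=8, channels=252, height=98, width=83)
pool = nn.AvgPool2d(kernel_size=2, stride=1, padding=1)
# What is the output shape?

Input shape: (8, 252, 98, 83)
Output shape: (8, 252, 99, 84)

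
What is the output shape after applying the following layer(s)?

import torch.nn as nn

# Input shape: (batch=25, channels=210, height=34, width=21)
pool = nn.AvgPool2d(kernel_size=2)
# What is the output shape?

Input shape: (25, 210, 34, 21)
Output shape: (25, 210, 17, 10)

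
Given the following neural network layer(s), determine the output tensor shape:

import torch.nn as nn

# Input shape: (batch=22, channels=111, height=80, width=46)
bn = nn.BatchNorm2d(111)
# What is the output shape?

Input shape: (22, 111, 80, 46)
Output shape: (22, 111, 80, 46)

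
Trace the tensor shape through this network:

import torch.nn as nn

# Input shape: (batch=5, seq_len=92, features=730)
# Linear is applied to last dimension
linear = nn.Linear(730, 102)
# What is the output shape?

Input shape: (5, 92, 730)
Output shape: (5, 92, 102)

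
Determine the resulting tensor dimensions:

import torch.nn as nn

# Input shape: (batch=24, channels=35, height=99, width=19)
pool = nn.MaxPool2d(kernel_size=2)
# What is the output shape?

Input shape: (24, 35, 99, 19)
Output shape: (24, 35, 49, 9)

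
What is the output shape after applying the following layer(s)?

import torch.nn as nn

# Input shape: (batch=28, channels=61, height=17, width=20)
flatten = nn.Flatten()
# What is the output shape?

Input shape: (28, 61, 17, 20)
Output shape: (28, 20740)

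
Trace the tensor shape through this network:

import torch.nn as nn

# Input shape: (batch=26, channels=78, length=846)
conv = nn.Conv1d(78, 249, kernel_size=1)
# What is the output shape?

Input shape: (26, 78, 846)
Output shape: (26, 249, 846)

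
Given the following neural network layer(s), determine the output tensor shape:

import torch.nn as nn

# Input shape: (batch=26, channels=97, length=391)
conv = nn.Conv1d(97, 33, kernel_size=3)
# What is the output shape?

Input shape: (26, 97, 391)
Output shape: (26, 33, 389)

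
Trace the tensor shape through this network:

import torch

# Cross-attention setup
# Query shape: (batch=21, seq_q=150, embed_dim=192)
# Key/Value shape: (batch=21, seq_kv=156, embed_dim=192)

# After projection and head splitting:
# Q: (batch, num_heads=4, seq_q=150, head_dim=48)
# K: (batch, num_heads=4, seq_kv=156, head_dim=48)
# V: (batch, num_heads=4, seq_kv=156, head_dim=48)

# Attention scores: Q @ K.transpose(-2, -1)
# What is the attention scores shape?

Input shape: (21, 150, 192)
Output shape: (21, 4, 150, 156)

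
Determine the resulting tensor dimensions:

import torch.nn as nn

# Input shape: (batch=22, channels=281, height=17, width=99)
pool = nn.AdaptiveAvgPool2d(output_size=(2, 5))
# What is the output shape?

Input shape: (22, 281, 17, 99)
Output shape: (22, 281, 2, 5)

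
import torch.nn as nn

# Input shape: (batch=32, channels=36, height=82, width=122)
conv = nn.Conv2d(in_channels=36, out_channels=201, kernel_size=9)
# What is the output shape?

Input shape: (32, 36, 82, 122)
Output shape: (32, 201, 74, 114)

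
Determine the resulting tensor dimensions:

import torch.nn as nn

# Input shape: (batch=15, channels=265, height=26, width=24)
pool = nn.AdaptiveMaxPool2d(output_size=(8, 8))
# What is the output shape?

Input shape: (15, 265, 26, 24)
Output shape: (15, 265, 8, 8)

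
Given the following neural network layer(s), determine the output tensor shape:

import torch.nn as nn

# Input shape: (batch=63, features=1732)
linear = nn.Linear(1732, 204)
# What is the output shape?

Input shape: (63, 1732)
Output shape: (63, 204)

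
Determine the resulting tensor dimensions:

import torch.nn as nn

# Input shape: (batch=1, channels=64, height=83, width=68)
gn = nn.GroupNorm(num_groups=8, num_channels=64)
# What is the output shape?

Input shape: (1, 64, 83, 68)
Output shape: (1, 64, 83, 68)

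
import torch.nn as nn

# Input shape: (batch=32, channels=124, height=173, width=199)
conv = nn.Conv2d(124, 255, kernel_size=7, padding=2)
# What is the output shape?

Input shape: (32, 124, 173, 199)
Output shape: (32, 255, 171, 197)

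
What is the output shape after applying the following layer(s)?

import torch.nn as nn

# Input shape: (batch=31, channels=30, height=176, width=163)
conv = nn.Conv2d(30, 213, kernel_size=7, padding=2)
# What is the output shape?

Input shape: (31, 30, 176, 163)
Output shape: (31, 213, 174, 161)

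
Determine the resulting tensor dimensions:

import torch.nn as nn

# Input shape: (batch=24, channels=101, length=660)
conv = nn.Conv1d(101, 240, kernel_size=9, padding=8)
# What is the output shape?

Input shape: (24, 101, 660)
Output shape: (24, 240, 668)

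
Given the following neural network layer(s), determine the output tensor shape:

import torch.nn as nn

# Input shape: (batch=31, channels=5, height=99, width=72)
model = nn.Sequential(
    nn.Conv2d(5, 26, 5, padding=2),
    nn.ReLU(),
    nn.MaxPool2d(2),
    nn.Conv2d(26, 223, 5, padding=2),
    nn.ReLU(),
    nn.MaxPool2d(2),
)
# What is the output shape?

Input shape: (31, 5, 99, 72)
  -> after first Conv2d: (31, 26, 99, 72)
  -> after first MaxPool2d: (31, 26, 49, 36)
  -> after second Conv2d: (31, 223, 49, 36)
Output shape: (31, 223, 24, 18)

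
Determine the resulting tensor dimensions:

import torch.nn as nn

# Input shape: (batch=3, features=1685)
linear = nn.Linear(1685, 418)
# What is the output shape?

Input shape: (3, 1685)
Output shape: (3, 418)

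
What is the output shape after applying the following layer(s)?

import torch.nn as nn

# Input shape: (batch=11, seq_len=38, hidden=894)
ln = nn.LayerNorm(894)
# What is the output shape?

Input shape: (11, 38, 894)
Output shape: (11, 38, 894)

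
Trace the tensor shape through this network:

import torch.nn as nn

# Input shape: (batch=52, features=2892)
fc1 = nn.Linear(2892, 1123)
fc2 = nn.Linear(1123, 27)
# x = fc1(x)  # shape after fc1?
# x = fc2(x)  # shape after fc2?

Input shape: (52, 2892)
  -> after fc1: (52, 1123)
Output shape: (52, 27)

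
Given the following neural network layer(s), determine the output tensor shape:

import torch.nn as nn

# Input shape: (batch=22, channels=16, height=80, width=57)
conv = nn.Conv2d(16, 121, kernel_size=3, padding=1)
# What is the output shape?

Input shape: (22, 16, 80, 57)
Output shape: (22, 121, 80, 57)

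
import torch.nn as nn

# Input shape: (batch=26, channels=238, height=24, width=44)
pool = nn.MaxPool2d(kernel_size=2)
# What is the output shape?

Input shape: (26, 238, 24, 44)
Output shape: (26, 238, 12, 22)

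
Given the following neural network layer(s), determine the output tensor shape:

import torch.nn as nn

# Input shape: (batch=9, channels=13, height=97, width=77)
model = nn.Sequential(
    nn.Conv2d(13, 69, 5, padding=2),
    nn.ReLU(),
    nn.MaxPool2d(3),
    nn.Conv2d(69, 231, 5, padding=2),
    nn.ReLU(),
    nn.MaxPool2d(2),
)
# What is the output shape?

Input shape: (9, 13, 97, 77)
  -> after first Conv2d: (9, 69, 97, 77)
  -> after first MaxPool2d: (9, 69, 32, 25)
  -> after second Conv2d: (9, 231, 32, 25)
Output shape: (9, 231, 16, 12)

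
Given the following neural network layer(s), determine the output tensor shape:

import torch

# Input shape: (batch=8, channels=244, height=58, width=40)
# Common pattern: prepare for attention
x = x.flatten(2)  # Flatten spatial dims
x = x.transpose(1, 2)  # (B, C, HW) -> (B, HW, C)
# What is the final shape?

Input shape: (8, 244, 58, 40)
  -> after flatten(2): (8, 244, 2320)
Output shape: (8, 2320, 244)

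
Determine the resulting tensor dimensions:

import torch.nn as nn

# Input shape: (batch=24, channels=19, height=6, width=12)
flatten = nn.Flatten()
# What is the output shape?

Input shape: (24, 19, 6, 12)
Output shape: (24, 1368)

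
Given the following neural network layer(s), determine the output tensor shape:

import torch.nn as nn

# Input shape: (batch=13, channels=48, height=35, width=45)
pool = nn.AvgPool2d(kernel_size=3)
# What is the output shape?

Input shape: (13, 48, 35, 45)
Output shape: (13, 48, 11, 15)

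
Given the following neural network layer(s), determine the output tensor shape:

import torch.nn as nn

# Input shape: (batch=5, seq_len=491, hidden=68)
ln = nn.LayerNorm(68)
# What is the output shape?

Input shape: (5, 491, 68)
Output shape: (5, 491, 68)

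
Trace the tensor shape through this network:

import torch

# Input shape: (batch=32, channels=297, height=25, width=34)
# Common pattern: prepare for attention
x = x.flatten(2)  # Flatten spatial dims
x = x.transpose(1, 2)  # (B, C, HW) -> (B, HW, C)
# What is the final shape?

Input shape: (32, 297, 25, 34)
  -> after flatten(2): (32, 297, 850)
Output shape: (32, 850, 297)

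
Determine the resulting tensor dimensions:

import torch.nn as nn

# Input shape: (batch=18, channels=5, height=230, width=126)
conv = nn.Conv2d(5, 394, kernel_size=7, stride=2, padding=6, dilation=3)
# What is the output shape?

Input shape: (18, 5, 230, 126)
Output shape: (18, 394, 112, 60)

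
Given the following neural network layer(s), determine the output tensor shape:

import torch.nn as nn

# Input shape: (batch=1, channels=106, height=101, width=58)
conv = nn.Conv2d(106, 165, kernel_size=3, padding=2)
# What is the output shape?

Input shape: (1, 106, 101, 58)
Output shape: (1, 165, 103, 60)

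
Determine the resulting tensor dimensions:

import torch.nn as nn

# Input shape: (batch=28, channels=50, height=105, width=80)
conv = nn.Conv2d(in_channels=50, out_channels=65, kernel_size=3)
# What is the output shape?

Input shape: (28, 50, 105, 80)
Output shape: (28, 65, 103, 78)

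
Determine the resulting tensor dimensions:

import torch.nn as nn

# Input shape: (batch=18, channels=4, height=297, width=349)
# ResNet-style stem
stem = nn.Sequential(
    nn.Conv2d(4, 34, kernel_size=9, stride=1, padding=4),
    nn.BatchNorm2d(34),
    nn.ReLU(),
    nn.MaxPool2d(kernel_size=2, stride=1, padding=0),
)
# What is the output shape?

Input shape: (18, 4, 297, 349)
  -> after Conv2d 9x9 stride=1: (18, 34, 297, 349)
Output shape: (18, 34, 296, 348)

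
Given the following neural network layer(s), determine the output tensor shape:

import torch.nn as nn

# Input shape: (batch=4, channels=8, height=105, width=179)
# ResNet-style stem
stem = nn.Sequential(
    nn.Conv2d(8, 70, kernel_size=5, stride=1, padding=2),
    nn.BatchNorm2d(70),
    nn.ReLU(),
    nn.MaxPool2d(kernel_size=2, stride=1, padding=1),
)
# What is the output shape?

Input shape: (4, 8, 105, 179)
  -> after Conv2d 5x5 stride=1: (4, 70, 105, 179)
Output shape: (4, 70, 106, 180)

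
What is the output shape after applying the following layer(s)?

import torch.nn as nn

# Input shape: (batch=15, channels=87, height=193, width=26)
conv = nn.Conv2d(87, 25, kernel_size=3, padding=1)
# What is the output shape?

Input shape: (15, 87, 193, 26)
Output shape: (15, 25, 193, 26)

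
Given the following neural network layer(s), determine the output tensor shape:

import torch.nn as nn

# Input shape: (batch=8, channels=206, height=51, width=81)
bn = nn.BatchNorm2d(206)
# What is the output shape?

Input shape: (8, 206, 51, 81)
Output shape: (8, 206, 51, 81)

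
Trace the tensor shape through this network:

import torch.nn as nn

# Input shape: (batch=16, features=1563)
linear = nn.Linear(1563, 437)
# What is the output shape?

Input shape: (16, 1563)
Output shape: (16, 437)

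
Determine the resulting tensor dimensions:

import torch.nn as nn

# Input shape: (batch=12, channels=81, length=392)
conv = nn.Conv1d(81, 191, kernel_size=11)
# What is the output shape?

Input shape: (12, 81, 392)
Output shape: (12, 191, 382)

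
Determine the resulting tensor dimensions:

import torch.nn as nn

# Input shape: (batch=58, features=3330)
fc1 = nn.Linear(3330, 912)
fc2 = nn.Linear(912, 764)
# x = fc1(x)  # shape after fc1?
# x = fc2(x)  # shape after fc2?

Input shape: (58, 3330)
  -> after fc1: (58, 912)
Output shape: (58, 764)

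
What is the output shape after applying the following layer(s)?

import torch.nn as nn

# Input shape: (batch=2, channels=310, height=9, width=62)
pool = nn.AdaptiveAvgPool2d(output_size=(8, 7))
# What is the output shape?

Input shape: (2, 310, 9, 62)
Output shape: (2, 310, 8, 7)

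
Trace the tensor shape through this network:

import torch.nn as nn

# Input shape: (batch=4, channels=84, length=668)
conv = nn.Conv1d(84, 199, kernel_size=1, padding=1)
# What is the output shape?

Input shape: (4, 84, 668)
Output shape: (4, 199, 670)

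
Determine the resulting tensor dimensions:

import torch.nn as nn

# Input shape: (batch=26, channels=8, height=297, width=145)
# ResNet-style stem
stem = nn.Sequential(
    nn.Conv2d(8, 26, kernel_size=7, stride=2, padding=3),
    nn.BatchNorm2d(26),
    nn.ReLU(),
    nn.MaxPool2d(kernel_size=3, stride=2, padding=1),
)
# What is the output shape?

Input shape: (26, 8, 297, 145)
  -> after Conv2d 7x7 stride=2: (26, 26, 149, 73)
Output shape: (26, 26, 75, 37)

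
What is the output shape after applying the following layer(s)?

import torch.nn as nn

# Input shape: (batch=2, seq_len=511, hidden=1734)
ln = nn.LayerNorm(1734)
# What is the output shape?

Input shape: (2, 511, 1734)
Output shape: (2, 511, 1734)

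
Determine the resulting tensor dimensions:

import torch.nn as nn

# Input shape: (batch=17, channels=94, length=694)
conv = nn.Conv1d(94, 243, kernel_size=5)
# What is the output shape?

Input shape: (17, 94, 694)
Output shape: (17, 243, 690)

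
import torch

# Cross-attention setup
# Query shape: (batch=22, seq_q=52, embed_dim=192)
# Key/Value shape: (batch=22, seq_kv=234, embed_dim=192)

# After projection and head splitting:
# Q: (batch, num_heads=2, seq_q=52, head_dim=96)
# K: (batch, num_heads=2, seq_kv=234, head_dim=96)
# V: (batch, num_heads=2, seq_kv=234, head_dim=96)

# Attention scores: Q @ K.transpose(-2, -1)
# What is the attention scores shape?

Input shape: (22, 52, 192)
Output shape: (22, 2, 52, 234)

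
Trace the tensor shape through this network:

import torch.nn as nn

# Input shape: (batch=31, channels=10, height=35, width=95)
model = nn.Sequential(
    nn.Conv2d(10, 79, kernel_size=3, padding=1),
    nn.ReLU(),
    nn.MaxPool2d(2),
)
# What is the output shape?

Input shape: (31, 10, 35, 95)
  -> after Conv2d: (31, 79, 35, 95)
  -> after ReLU: (31, 79, 35, 95)
Output shape: (31, 79, 17, 47)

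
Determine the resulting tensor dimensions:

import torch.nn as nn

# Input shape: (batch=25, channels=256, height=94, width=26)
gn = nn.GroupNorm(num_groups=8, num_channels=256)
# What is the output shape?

Input shape: (25, 256, 94, 26)
Output shape: (25, 256, 94, 26)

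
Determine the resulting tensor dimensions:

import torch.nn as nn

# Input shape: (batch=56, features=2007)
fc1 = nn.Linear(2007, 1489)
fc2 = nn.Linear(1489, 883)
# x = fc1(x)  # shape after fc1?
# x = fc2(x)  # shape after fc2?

Input shape: (56, 2007)
  -> after fc1: (56, 1489)
Output shape: (56, 883)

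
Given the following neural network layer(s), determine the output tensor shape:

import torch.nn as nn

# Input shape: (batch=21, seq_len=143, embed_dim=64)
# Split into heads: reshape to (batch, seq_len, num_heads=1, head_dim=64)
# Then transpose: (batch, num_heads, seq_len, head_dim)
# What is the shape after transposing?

Input shape: (21, 143, 64)
  -> after reshape: (21, 143, 1, 64)
Output shape: (21, 1, 143, 64)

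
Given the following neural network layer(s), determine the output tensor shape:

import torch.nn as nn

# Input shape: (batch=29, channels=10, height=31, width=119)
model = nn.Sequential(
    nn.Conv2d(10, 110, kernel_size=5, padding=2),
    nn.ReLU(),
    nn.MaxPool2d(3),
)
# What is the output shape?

Input shape: (29, 10, 31, 119)
  -> after Conv2d: (29, 110, 31, 119)
  -> after ReLU: (29, 110, 31, 119)
Output shape: (29, 110, 10, 39)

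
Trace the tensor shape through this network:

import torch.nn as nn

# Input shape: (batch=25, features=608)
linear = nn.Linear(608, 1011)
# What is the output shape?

Input shape: (25, 608)
Output shape: (25, 1011)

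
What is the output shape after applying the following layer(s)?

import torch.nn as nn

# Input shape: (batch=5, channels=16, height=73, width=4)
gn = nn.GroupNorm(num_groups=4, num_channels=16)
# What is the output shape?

Input shape: (5, 16, 73, 4)
Output shape: (5, 16, 73, 4)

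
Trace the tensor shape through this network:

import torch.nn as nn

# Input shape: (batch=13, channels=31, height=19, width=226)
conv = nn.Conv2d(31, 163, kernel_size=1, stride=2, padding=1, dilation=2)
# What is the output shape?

Input shape: (13, 31, 19, 226)
Output shape: (13, 163, 11, 114)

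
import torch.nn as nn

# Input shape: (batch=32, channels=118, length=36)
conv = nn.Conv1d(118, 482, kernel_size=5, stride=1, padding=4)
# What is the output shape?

Input shape: (32, 118, 36)
Output shape: (32, 482, 40)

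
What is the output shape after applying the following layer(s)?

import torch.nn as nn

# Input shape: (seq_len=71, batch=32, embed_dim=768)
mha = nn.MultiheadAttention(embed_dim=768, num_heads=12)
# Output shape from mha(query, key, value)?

Input shape: (71, 32, 768)
Output shape: (71, 32, 768)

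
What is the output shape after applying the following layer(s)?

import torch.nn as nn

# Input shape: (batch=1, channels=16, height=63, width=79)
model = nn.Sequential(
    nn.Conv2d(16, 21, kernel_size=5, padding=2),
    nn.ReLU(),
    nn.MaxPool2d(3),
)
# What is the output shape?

Input shape: (1, 16, 63, 79)
  -> after Conv2d: (1, 21, 63, 79)
  -> after ReLU: (1, 21, 63, 79)
Output shape: (1, 21, 21, 26)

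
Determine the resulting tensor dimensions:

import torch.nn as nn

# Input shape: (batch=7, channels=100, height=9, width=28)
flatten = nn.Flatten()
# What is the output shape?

Input shape: (7, 100, 9, 28)
Output shape: (7, 25200)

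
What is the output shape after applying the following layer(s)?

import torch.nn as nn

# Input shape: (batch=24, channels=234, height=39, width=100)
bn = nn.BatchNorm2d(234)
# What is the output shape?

Input shape: (24, 234, 39, 100)
Output shape: (24, 234, 39, 100)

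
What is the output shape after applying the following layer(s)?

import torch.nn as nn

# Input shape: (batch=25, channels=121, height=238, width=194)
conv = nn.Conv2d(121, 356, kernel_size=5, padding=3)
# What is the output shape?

Input shape: (25, 121, 238, 194)
Output shape: (25, 356, 240, 196)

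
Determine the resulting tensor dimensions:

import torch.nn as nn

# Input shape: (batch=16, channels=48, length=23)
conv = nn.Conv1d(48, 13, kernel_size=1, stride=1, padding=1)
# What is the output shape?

Input shape: (16, 48, 23)
Output shape: (16, 13, 25)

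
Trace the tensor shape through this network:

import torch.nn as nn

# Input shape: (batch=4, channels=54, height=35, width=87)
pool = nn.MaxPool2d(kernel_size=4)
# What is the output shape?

Input shape: (4, 54, 35, 87)
Output shape: (4, 54, 8, 21)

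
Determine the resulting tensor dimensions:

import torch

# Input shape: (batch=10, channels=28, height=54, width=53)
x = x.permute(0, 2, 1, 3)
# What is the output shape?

Input shape: (10, 28, 54, 53)
Output shape: (10, 54, 28, 53)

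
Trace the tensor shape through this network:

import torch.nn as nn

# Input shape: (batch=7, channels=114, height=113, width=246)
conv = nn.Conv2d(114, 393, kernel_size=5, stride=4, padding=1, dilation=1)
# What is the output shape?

Input shape: (7, 114, 113, 246)
Output shape: (7, 393, 28, 61)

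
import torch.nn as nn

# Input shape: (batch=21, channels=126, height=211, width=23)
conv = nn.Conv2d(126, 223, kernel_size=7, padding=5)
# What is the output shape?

Input shape: (21, 126, 211, 23)
Output shape: (21, 223, 215, 27)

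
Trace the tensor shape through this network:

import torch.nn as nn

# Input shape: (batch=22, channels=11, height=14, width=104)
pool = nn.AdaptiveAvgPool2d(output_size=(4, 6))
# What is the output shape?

Input shape: (22, 11, 14, 104)
Output shape: (22, 11, 4, 6)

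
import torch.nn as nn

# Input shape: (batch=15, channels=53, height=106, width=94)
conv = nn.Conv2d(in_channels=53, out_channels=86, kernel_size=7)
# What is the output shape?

Input shape: (15, 53, 106, 94)
Output shape: (15, 86, 100, 88)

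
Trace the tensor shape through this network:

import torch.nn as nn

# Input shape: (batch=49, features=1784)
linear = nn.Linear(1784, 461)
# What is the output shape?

Input shape: (49, 1784)
Output shape: (49, 461)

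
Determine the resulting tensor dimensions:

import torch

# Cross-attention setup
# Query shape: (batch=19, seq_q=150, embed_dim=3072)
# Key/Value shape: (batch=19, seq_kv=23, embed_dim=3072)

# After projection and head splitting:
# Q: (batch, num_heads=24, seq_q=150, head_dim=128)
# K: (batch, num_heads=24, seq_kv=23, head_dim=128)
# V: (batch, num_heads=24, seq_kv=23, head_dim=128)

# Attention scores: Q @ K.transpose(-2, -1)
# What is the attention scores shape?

Input shape: (19, 150, 3072)
Output shape: (19, 24, 150, 23)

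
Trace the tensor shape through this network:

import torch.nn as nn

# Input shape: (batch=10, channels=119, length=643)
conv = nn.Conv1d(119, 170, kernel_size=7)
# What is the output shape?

Input shape: (10, 119, 643)
Output shape: (10, 170, 637)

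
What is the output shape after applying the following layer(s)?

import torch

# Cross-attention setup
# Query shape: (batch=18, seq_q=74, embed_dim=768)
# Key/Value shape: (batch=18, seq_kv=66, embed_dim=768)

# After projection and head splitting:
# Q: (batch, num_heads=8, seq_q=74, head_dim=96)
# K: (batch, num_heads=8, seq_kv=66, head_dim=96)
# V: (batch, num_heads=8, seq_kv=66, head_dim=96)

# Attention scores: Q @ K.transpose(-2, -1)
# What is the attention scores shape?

Input shape: (18, 74, 768)
Output shape: (18, 8, 74, 66)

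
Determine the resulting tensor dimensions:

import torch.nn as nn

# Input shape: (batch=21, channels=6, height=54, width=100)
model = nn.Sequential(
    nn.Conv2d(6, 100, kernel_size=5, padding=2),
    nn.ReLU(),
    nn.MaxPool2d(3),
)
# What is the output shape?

Input shape: (21, 6, 54, 100)
  -> after Conv2d: (21, 100, 54, 100)
  -> after ReLU: (21, 100, 54, 100)
Output shape: (21, 100, 18, 33)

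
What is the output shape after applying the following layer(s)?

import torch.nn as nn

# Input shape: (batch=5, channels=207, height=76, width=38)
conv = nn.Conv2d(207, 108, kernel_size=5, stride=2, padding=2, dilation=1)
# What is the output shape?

Input shape: (5, 207, 76, 38)
Output shape: (5, 108, 38, 19)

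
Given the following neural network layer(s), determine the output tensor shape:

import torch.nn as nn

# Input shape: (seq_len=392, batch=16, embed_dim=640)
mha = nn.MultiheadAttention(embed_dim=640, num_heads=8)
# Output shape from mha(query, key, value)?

Input shape: (392, 16, 640)
Output shape: (392, 16, 640)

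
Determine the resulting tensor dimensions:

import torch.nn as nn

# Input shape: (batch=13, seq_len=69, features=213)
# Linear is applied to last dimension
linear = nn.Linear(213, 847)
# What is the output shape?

Input shape: (13, 69, 213)
Output shape: (13, 69, 847)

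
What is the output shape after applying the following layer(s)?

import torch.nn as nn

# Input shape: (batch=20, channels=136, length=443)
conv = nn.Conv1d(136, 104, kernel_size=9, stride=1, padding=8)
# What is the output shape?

Input shape: (20, 136, 443)
Output shape: (20, 104, 451)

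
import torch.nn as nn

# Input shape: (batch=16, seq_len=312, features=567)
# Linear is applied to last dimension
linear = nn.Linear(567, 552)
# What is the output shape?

Input shape: (16, 312, 567)
Output shape: (16, 312, 552)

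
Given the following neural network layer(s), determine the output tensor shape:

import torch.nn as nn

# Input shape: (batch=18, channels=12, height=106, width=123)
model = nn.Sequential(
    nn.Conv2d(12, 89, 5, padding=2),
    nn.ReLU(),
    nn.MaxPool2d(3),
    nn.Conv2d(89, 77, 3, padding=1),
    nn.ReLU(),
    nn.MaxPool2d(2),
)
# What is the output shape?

Input shape: (18, 12, 106, 123)
  -> after first Conv2d: (18, 89, 106, 123)
  -> after first MaxPool2d: (18, 89, 35, 41)
  -> after second Conv2d: (18, 77, 35, 41)
Output shape: (18, 77, 17, 20)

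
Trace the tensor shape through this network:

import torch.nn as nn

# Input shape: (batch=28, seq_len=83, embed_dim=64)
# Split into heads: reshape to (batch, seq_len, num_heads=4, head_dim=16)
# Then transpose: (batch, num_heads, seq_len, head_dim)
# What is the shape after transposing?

Input shape: (28, 83, 64)
  -> after reshape: (28, 83, 4, 16)
Output shape: (28, 4, 83, 16)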